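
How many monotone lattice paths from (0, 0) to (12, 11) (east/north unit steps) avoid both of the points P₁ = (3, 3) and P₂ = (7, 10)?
Number of paths = 788790

Inclusion–exclusion. Total paths: C(23, 12) = 1352078. Through P₁: C(6, 3)·C(17, 9) = 486200. Through P₂: C(17, 7)·C(6, 5) = 116688. Since P₁ is strictly southwest of P₂, a monotone path through both must visit P₁ then P₂; paths through both = C(6, 3)·C(11, 4)·C(6, 5) = 39600. Avoid both = 1352078 − 486200 − 116688 + 39600 = 788790.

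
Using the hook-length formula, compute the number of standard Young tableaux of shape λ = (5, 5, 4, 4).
# SYT of shape (5, 5, 4, 4) = 787644

Hook-length formula: f^λ = n! / Π hook(c), product over all cells c of the Young diagram. For λ = (5, 5, 4, 4), n = 18 boxes. Hook lengths by row (left-to-right, top-to-bottom): [8, 7, 6, 5, 2]; [7, 6, 5, 4, 1]; [5, 4, 3, 2]; [4, 3, 2, 1]. Product of hooks = 8128512000. So f^λ = 18! / 8128512000 = 6402373705728000 / 8128512000 = 787644.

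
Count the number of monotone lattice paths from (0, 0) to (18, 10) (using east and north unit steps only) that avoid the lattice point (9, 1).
Number of paths = 12636910

Total paths from (0, 0) to (18, 10): C(28, 18) = 13123110. Paths through (9, 1): (paths (0, 0) → (9, 1)) × (paths (9, 1) → (18, 10)) = C(10, 9) · C(18, 9) = 10 · 48620 = 486200. Avoidance count = 13123110 − 486200 = 12636910.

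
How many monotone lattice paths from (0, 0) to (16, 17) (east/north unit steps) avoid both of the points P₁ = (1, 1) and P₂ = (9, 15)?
Number of paths = 541676016

Inclusion–exclusion. Total paths: C(33, 16) = 1166803110. Through P₁: C(2, 1)·C(31, 15) = 601080390. Through P₂: C(24, 9)·C(9, 7) = 47070144. Since P₁ is strictly southwest of P₂, a monotone path through both must visit P₁ then P₂; paths through both = C(2, 1)·C(22, 8)·C(9, 7) = 23023440. Avoid both = 1166803110 − 601080390 − 47070144 + 23023440 = 541676016.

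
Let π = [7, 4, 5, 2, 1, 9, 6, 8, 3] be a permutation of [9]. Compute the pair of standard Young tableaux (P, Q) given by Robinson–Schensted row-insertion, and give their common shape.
P = [1, 3, 6, 8] / [2, 5] / [4, 9] / [7];  Q = [1, 3, 6, 8] / [2, 7] / [4, 9] / [5];  common shape = (4, 2, 2, 1)

Row-insert the values π_1, π_2, … into P one at a time, bumping the leftmost entry strictly greater than the inserted value down to the next row. The recording tableau Q records, in position (i, j), the step at which that cell was added to P.
  Insert 7 (step 1): P = [7];  Q = [1]
  Insert 4 (step 2): P = [4] / [7];  Q = [1] / [2]
  Insert 5 (step 3): P = [4, 5] / [7];  Q = [1, 3] / [2]
  Insert 2 (step 4): P = [2, 5] / [4] / [7];  Q = [1, 3] / [2] / [4]
  Insert 1 (step 5): P = [1, 5] / [2] / [4] / [7];  Q = [1, 3] / [2] / [4] / [5]
  Insert 9 (step 6): P = [1, 5, 9] / [2] / [4] / [7];  Q = [1, 3, 6] / [2] / [4] / [5]
  Insert 6 (step 7): P = [1, 5, 6] / [2, 9] / [4] / [7];  Q = [1, 3, 6] / [2, 7] / [4] / [5]
  Insert 8 (step 8): P = [1, 5, 6, 8] / [2, 9] / [4] / [7];  Q = [1, 3, 6, 8] / [2, 7] / [4] / [5]
  Insert 3 (step 9): P = [1, 3, 6, 8] / [2, 5] / [4, 9] / [7];  Q = [1, 3, 6, 8] / [2, 7] / [4, 9] / [5]
Final shape: (4, 2, 2, 1).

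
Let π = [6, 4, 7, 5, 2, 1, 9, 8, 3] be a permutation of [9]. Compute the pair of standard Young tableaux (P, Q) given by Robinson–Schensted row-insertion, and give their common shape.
P = [1, 3, 8] / [2, 5, 9] / [4, 7] / [6];  Q = [1, 3, 7] / [2, 4, 8] / [5, 9] / [6];  common shape = (3, 3, 2, 1)

Row-insert the values π_1, π_2, … into P one at a time, bumping the leftmost entry strictly greater than the inserted value down to the next row. The recording tableau Q records, in position (i, j), the step at which that cell was added to P.
  Insert 6 (step 1): P = [6];  Q = [1]
  Insert 4 (step 2): P = [4] / [6];  Q = [1] / [2]
  Insert 7 (step 3): P = [4, 7] / [6];  Q = [1, 3] / [2]
  Insert 5 (step 4): P = [4, 5] / [6, 7];  Q = [1, 3] / [2, 4]
  Insert 2 (step 5): P = [2, 5] / [4, 7] / [6];  Q = [1, 3] / [2, 4] / [5]
  Insert 1 (step 6): P = [1, 5] / [2, 7] / [4] / [6];  Q = [1, 3] / [2, 4] / [5] / [6]
  Insert 9 (step 7): P = [1, 5, 9] / [2, 7] / [4] / [6];  Q = [1, 3, 7] / [2, 4] / [5] / [6]
  Insert 8 (step 8): P = [1, 5, 8] / [2, 7, 9] / [4] / [6];  Q = [1, 3, 7] / [2, 4, 8] / [5] / [6]
  Insert 3 (step 9): P = [1, 3, 8] / [2, 5, 9] / [4, 7] / [6];  Q = [1, 3, 7] / [2, 4, 8] / [5, 9] / [6]
Final shape: (3, 3, 2, 1).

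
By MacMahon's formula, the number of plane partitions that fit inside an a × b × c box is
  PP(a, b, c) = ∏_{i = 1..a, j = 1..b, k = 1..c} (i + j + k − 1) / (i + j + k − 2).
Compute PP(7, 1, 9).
PP(7, 1, 9) = 11440

Evaluate the triple product over i = 1..7, j = 1..1, k = 1..9. The factors are (2/1) · (3/2) · (4/3) · (5/4) · (6/5) · (7/6) · (8/7) · (9/8) · … (63 factors total). The numerators and denominators telescope so the product is an integer; carrying out the multiplication exactly gives PP(7, 1, 9) = 11440.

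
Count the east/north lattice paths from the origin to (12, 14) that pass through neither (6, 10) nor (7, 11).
Number of paths = 7090772

Inclusion–exclusion. Total paths: C(26, 12) = 9657700. Through P₁: C(16, 6)·C(10, 6) = 1681680. Through P₂: C(18, 7)·C(8, 5) = 1782144. Since P₁ is strictly southwest of P₂, a monotone path through both must visit P₁ then P₂; paths through both = C(16, 6)·C(2, 1)·C(8, 5) = 896896. Avoid both = 9657700 − 1681680 − 1782144 + 896896 = 7090772.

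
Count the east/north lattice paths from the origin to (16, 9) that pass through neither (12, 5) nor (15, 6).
Number of paths = 1491767

Inclusion–exclusion. Total paths: C(25, 16) = 2042975. Through P₁: C(17, 12)·C(8, 4) = 433160. Through P₂: C(21, 15)·C(4, 1) = 217056. Since P₁ is strictly southwest of P₂, a monotone path through both must visit P₁ then P₂; paths through both = C(17, 12)·C(4, 3)·C(4, 1) = 99008. Avoid both = 2042975 − 433160 − 217056 + 99008 = 1491767.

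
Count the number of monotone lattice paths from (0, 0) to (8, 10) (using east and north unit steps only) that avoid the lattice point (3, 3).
Number of paths = 27918

Total paths from (0, 0) to (8, 10): C(18, 8) = 43758. Paths through (3, 3): (paths (0, 0) → (3, 3)) × (paths (3, 3) → (8, 10)) = C(6, 3) · C(12, 5) = 20 · 792 = 15840. Avoidance count = 43758 − 15840 = 27918.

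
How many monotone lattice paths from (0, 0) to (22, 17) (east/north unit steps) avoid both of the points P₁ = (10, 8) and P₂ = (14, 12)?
Number of paths = 29672027190

Inclusion–exclusion. Total paths: C(39, 22) = 51021117810. Through P₁: C(18, 10)·C(21, 12) = 12861788940. Through P₂: C(26, 14)·C(13, 8) = 12429459900. Since P₁ is strictly southwest of P₂, a monotone path through both must visit P₁ then P₂; paths through both = C(18, 10)·C(8, 4)·C(13, 8) = 3942158220. Avoid both = 51021117810 − 12861788940 − 12429459900 + 3942158220 = 29672027190.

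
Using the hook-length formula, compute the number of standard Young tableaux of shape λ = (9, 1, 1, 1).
# SYT of shape (9, 1, 1, 1) = 165

Hook-length formula: f^λ = n! / Π hook(c), product over all cells c of the Young diagram. For λ = (9, 1, 1, 1), n = 12 boxes. Hook lengths by row (left-to-right, top-to-bottom): [12, 8, 7, 6, 5, 4, 3, 2, 1]; [3]; [2]; [1]. Product of hooks = 2903040. So f^λ = 12! / 2903040 = 479001600 / 2903040 = 165.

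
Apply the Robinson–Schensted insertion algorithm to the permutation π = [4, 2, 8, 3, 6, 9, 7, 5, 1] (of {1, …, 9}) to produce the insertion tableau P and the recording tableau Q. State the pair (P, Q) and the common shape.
P = [1, 3, 5, 7] / [2, 6, 9] / [4] / [8];  Q = [1, 3, 5, 6] / [2, 4, 7] / [8] / [9];  common shape = (4, 3, 1, 1)

Row-insert the values π_1, π_2, … into P one at a time, bumping the leftmost entry strictly greater than the inserted value down to the next row. The recording tableau Q records, in position (i, j), the step at which that cell was added to P.
  Insert 4 (step 1): P = [4];  Q = [1]
  Insert 2 (step 2): P = [2] / [4];  Q = [1] / [2]
  Insert 8 (step 3): P = [2, 8] / [4];  Q = [1, 3] / [2]
  Insert 3 (step 4): P = [2, 3] / [4, 8];  Q = [1, 3] / [2, 4]
  Insert 6 (step 5): P = [2, 3, 6] / [4, 8];  Q = [1, 3, 5] / [2, 4]
  Insert 9 (step 6): P = [2, 3, 6, 9] / [4, 8];  Q = [1, 3, 5, 6] / [2, 4]
  Insert 7 (step 7): P = [2, 3, 6, 7] / [4, 8, 9];  Q = [1, 3, 5, 6] / [2, 4, 7]
  Insert 5 (step 8): P = [2, 3, 5, 7] / [4, 6, 9] / [8];  Q = [1, 3, 5, 6] / [2, 4, 7] / [8]
  Insert 1 (step 9): P = [1, 3, 5, 7] / [2, 6, 9] / [4] / [8];  Q = [1, 3, 5, 6] / [2, 4, 7] / [8] / [9]
Final shape: (4, 3, 1, 1).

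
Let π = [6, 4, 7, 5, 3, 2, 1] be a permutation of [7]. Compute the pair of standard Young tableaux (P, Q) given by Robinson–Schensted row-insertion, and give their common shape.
P = [1, 5] / [2, 7] / [3] / [4] / [6];  Q = [1, 3] / [2, 4] / [5] / [6] / [7];  common shape = (2, 2, 1, 1, 1)

Row-insert the values π_1, π_2, … into P one at a time, bumping the leftmost entry strictly greater than the inserted value down to the next row. The recording tableau Q records, in position (i, j), the step at which that cell was added to P.
  Insert 6 (step 1): P = [6];  Q = [1]
  Insert 4 (step 2): P = [4] / [6];  Q = [1] / [2]
  Insert 7 (step 3): P = [4, 7] / [6];  Q = [1, 3] / [2]
  Insert 5 (step 4): P = [4, 5] / [6, 7];  Q = [1, 3] / [2, 4]
  Insert 3 (step 5): P = [3, 5] / [4, 7] / [6];  Q = [1, 3] / [2, 4] / [5]
  Insert 2 (step 6): P = [2, 5] / [3, 7] / [4] / [6];  Q = [1, 3] / [2, 4] / [5] / [6]
  Insert 1 (step 7): P = [1, 5] / [2, 7] / [3] / [4] / [6];  Q = [1, 3] / [2, 4] / [5] / [6] / [7]
Final shape: (2, 2, 1, 1, 1).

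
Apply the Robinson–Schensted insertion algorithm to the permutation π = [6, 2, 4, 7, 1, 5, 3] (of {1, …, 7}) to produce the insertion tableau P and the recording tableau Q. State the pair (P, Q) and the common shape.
P = [1, 3, 5] / [2, 4] / [6, 7];  Q = [1, 3, 4] / [2, 6] / [5, 7];  common shape = (3, 2, 2)

Row-insert the values π_1, π_2, … into P one at a time, bumping the leftmost entry strictly greater than the inserted value down to the next row. The recording tableau Q records, in position (i, j), the step at which that cell was added to P.
  Insert 6 (step 1): P = [6];  Q = [1]
  Insert 2 (step 2): P = [2] / [6];  Q = [1] / [2]
  Insert 4 (step 3): P = [2, 4] / [6];  Q = [1, 3] / [2]
  Insert 7 (step 4): P = [2, 4, 7] / [6];  Q = [1, 3, 4] / [2]
  Insert 1 (step 5): P = [1, 4, 7] / [2] / [6];  Q = [1, 3, 4] / [2] / [5]
  Insert 5 (step 6): P = [1, 4, 5] / [2, 7] / [6];  Q = [1, 3, 4] / [2, 6] / [5]
  Insert 3 (step 7): P = [1, 3, 5] / [2, 4] / [6, 7];  Q = [1, 3, 4] / [2, 6] / [5, 7]
Final shape: (3, 2, 2).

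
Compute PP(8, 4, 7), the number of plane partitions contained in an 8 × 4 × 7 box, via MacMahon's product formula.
PP(8, 4, 7) = 1318349483880

Evaluate the triple product over i = 1..8, j = 1..4, k = 1..7. The factors are (2/1) · (3/2) · (4/3) · (5/4) · (6/5) · (7/6) · (8/7) · (3/2) · … (224 factors total). The numerators and denominators telescope so the product is an integer; carrying out the multiplication exactly gives PP(8, 4, 7) = 1318349483880.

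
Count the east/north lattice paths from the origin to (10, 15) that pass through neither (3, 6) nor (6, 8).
Number of paths = 1594010

Inclusion–exclusion. Total paths: C(25, 10) = 3268760. Through P₁: C(9, 3)·C(16, 7) = 960960. Through P₂: C(14, 6)·C(11, 4) = 990990. Since P₁ is strictly southwest of P₂, a monotone path through both must visit P₁ then P₂; paths through both = C(9, 3)·C(5, 3)·C(11, 4) = 277200. Avoid both = 3268760 − 960960 − 990990 + 277200 = 1594010.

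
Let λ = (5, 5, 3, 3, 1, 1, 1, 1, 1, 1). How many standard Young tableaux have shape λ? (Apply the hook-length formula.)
# SYT of shape (5, 5, 3, 3, 1, 1, 1, 1, 1, 1) = 525275520

Hook-length formula: f^λ = n! / Π hook(c), product over all cells c of the Young diagram. For λ = (5, 5, 3, 3, 1, 1, 1, 1, 1, 1), n = 22 boxes. Hook lengths by row (left-to-right, top-to-bottom): [14, 7, 6, 3, 2]; [13, 6, 5, 2, 1]; [10, 3, 2]; [9, 2, 1]; [6]; [5]; [4]; [3]; [2]; [1]. Product of hooks = 2139830784000. So f^λ = 22! / 2139830784000 = 1124000727777607680000 / 2139830784000 = 525275520.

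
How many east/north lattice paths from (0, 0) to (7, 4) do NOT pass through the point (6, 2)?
Number of paths = 246

Total paths from (0, 0) to (7, 4): C(11, 7) = 330. Paths through (6, 2): (paths (0, 0) → (6, 2)) × (paths (6, 2) → (7, 4)) = C(8, 6) · C(3, 1) = 28 · 3 = 84. Avoidance count = 330 − 84 = 246.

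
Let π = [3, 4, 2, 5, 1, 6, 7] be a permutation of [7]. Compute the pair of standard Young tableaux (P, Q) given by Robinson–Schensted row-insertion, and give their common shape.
P = [1, 4, 5, 6, 7] / [2] / [3];  Q = [1, 2, 4, 6, 7] / [3] / [5];  common shape = (5, 1, 1)

Row-insert the values π_1, π_2, … into P one at a time, bumping the leftmost entry strictly greater than the inserted value down to the next row. The recording tableau Q records, in position (i, j), the step at which that cell was added to P.
  Insert 3 (step 1): P = [3];  Q = [1]
  Insert 4 (step 2): P = [3, 4];  Q = [1, 2]
  Insert 2 (step 3): P = [2, 4] / [3];  Q = [1, 2] / [3]
  Insert 5 (step 4): P = [2, 4, 5] / [3];  Q = [1, 2, 4] / [3]
  Insert 1 (step 5): P = [1, 4, 5] / [2] / [3];  Q = [1, 2, 4] / [3] / [5]
  Insert 6 (step 6): P = [1, 4, 5, 6] / [2] / [3];  Q = [1, 2, 4, 6] / [3] / [5]
  Insert 7 (step 7): P = [1, 4, 5, 6, 7] / [2] / [3];  Q = [1, 2, 4, 6, 7] / [3] / [5]
Final shape: (5, 1, 1).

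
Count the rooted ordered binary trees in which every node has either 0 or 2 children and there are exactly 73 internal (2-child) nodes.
C_73 = 79463489365077377841208237632349268884500

These full binary trees are counted by the Catalan number C_n = (1/(n + 1)) · C(2n, n). For n = 73: C_73 = (1/74) · C(146, 73) = 5880298213015725960249409584793845897453000/74 = 79463489365077377841208237632349268884500.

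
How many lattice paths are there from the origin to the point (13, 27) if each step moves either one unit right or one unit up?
Number of paths = 12033222880

A monotone lattice path from (0, 0) to (13, 27) consists of 13 east steps and 27 north steps in some order, so it is determined by which 13 of the 40 steps are east. The count is C(40, 13) = 12033222880.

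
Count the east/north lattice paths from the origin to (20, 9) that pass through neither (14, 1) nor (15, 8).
Number of paths = 7028796

Inclusion–exclusion. Total paths: C(29, 20) = 10015005. Through P₁: C(15, 14)·C(14, 6) = 45045. Through P₂: C(23, 15)·C(6, 5) = 2941884. Since P₁ is strictly southwest of P₂, a monotone path through both must visit P₁ then P₂; paths through both = C(15, 14)·C(8, 1)·C(6, 5) = 720. Avoid both = 10015005 − 45045 − 2941884 + 720 = 7028796.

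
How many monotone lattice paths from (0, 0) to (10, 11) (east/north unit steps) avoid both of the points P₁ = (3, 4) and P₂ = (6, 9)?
Number of paths = 186921

Inclusion–exclusion. Total paths: C(21, 10) = 352716. Through P₁: C(7, 3)·C(14, 7) = 120120. Through P₂: C(15, 6)·C(6, 4) = 75075. Since P₁ is strictly southwest of P₂, a monotone path through both must visit P₁ then P₂; paths through both = C(7, 3)·C(8, 3)·C(6, 4) = 29400. Avoid both = 352716 − 120120 − 75075 + 29400 = 186921.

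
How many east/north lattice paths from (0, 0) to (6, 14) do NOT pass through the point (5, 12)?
Number of paths = 20196

Total paths from (0, 0) to (6, 14): C(20, 6) = 38760. Paths through (5, 12): (paths (0, 0) → (5, 12)) × (paths (5, 12) → (6, 14)) = C(17, 5) · C(3, 1) = 6188 · 3 = 18564. Avoidance count = 38760 − 18564 = 20196.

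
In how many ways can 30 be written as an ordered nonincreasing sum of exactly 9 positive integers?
p(30, 9 parts) = 598

Partitions of n into exactly k parts are in bijection with partitions of n − k into at most k parts (subtract 1 from each part). So p(30, exactly 9) = p(21, parts ≤ 9). Computing via the recurrence p(m, j) = p(m, j−1) + p(m−j, j) gives 598.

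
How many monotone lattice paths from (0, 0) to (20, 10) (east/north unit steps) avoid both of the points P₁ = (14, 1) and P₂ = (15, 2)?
Number of paths = 29833518

Inclusion–exclusion. Total paths: C(30, 20) = 30045015. Through P₁: C(15, 14)·C(15, 6) = 75075. Through P₂: C(17, 15)·C(13, 5) = 175032. Since P₁ is strictly southwest of P₂, a monotone path through both must visit P₁ then P₂; paths through both = C(15, 14)·C(2, 1)·C(13, 5) = 38610. Avoid both = 30045015 − 75075 − 175032 + 38610 = 29833518.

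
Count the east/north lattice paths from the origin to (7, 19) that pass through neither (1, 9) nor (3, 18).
Number of paths = 573820

Inclusion–exclusion. Total paths: C(26, 7) = 657800. Through P₁: C(10, 1)·C(16, 6) = 80080. Through P₂: C(21, 3)·C(5, 4) = 6650. Since P₁ is strictly southwest of P₂, a monotone path through both must visit P₁ then P₂; paths through both = C(10, 1)·C(11, 2)·C(5, 4) = 2750. Avoid both = 657800 − 80080 − 6650 + 2750 = 573820.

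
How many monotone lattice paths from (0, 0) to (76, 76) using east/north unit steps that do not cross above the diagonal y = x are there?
C_76 = 4790408930363303911328386208394864461024520

These NE paths below the diagonal are counted by the Catalan number C_n = (1/(n + 1)) · C(2n, n). For n = 76: C_76 = (1/77) · C(152, 76) = 368861487637974401172285738046404563498888040/77 = 4790408930363303911328386208394864461024520.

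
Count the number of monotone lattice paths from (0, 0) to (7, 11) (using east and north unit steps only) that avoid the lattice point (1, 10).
Number of paths = 31747

Total paths from (0, 0) to (7, 11): C(18, 7) = 31824. Paths through (1, 10): (paths (0, 0) → (1, 10)) × (paths (1, 10) → (7, 11)) = C(11, 1) · C(7, 6) = 11 · 7 = 77. Avoidance count = 31824 − 77 = 31747.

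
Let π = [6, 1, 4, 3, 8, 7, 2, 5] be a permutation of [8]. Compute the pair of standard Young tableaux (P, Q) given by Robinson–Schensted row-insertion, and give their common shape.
P = [1, 2, 5] / [3, 7] / [4, 8] / [6];  Q = [1, 3, 5] / [2, 6] / [4, 8] / [7];  common shape = (3, 2, 2, 1)

Row-insert the values π_1, π_2, … into P one at a time, bumping the leftmost entry strictly greater than the inserted value down to the next row. The recording tableau Q records, in position (i, j), the step at which that cell was added to P.
  Insert 6 (step 1): P = [6];  Q = [1]
  Insert 1 (step 2): P = [1] / [6];  Q = [1] / [2]
  Insert 4 (step 3): P = [1, 4] / [6];  Q = [1, 3] / [2]
  Insert 3 (step 4): P = [1, 3] / [4] / [6];  Q = [1, 3] / [2] / [4]
  Insert 8 (step 5): P = [1, 3, 8] / [4] / [6];  Q = [1, 3, 5] / [2] / [4]
  Insert 7 (step 6): P = [1, 3, 7] / [4, 8] / [6];  Q = [1, 3, 5] / [2, 6] / [4]
  Insert 2 (step 7): P = [1, 2, 7] / [3, 8] / [4] / [6];  Q = [1, 3, 5] / [2, 6] / [4] / [7]
  Insert 5 (step 8): P = [1, 2, 5] / [3, 7] / [4, 8] / [6];  Q = [1, 3, 5] / [2, 6] / [4, 8] / [7]
Final shape: (3, 2, 2, 1).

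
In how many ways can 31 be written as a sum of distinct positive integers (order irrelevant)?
q(31) = 340

A partition into distinct parts is a strictly decreasing sequence summing to n. The recurrence d(n, m) = d(n, m−1) + d(n−m, m−1) (use part m at most once) with q(n) = d(n, n) gives q(31) = 340. (Euler's theorem: # distinct-part partitions = # odd-part partitions.)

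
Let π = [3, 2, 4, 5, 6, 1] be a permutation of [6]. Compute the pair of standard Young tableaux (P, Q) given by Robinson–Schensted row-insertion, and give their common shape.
P = [1, 4, 5, 6] / [2] / [3];  Q = [1, 3, 4, 5] / [2] / [6];  common shape = (4, 1, 1)

Row-insert the values π_1, π_2, … into P one at a time, bumping the leftmost entry strictly greater than the inserted value down to the next row. The recording tableau Q records, in position (i, j), the step at which that cell was added to P.
  Insert 3 (step 1): P = [3];  Q = [1]
  Insert 2 (step 2): P = [2] / [3];  Q = [1] / [2]
  Insert 4 (step 3): P = [2, 4] / [3];  Q = [1, 3] / [2]
  Insert 5 (step 4): P = [2, 4, 5] / [3];  Q = [1, 3, 4] / [2]
  Insert 6 (step 5): P = [2, 4, 5, 6] / [3];  Q = [1, 3, 4, 5] / [2]
  Insert 1 (step 6): P = [1, 4, 5, 6] / [2] / [3];  Q = [1, 3, 4, 5] / [2] / [6]
Final shape: (4, 1, 1).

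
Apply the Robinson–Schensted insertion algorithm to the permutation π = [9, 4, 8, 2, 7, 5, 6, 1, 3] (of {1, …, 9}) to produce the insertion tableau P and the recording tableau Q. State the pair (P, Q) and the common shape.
P = [1, 3, 6] / [2, 5] / [4, 7] / [8] / [9];  Q = [1, 3, 7] / [2, 5] / [4, 9] / [6] / [8];  common shape = (3, 2, 2, 1, 1)

Row-insert the values π_1, π_2, … into P one at a time, bumping the leftmost entry strictly greater than the inserted value down to the next row. The recording tableau Q records, in position (i, j), the step at which that cell was added to P.
  Insert 9 (step 1): P = [9];  Q = [1]
  Insert 4 (step 2): P = [4] / [9];  Q = [1] / [2]
  Insert 8 (step 3): P = [4, 8] / [9];  Q = [1, 3] / [2]
  Insert 2 (step 4): P = [2, 8] / [4] / [9];  Q = [1, 3] / [2] / [4]
  Insert 7 (step 5): P = [2, 7] / [4, 8] / [9];  Q = [1, 3] / [2, 5] / [4]
  Insert 5 (step 6): P = [2, 5] / [4, 7] / [8] / [9];  Q = [1, 3] / [2, 5] / [4] / [6]
  Insert 6 (step 7): P = [2, 5, 6] / [4, 7] / [8] / [9];  Q = [1, 3, 7] / [2, 5] / [4] / [6]
  Insert 1 (step 8): P = [1, 5, 6] / [2, 7] / [4] / [8] / [9];  Q = [1, 3, 7] / [2, 5] / [4] / [6] / [8]
  Insert 3 (step 9): P = [1, 3, 6] / [2, 5] / [4, 7] / [8] / [9];  Q = [1, 3, 7] / [2, 5] / [4, 9] / [6] / [8]
Final shape: (3, 2, 2, 1, 1).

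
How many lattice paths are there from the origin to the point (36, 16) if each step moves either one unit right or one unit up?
Number of paths = 10363194502115

A monotone lattice path from (0, 0) to (36, 16) consists of 36 east steps and 16 north steps in some order, so it is determined by which 36 of the 52 steps are east. The count is C(52, 36) = 10363194502115.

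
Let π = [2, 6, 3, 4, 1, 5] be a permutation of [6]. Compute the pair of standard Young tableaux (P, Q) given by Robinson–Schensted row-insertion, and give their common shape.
P = [1, 3, 4, 5] / [2] / [6];  Q = [1, 2, 4, 6] / [3] / [5];  common shape = (4, 1, 1)

Row-insert the values π_1, π_2, … into P one at a time, bumping the leftmost entry strictly greater than the inserted value down to the next row. The recording tableau Q records, in position (i, j), the step at which that cell was added to P.
  Insert 2 (step 1): P = [2];  Q = [1]
  Insert 6 (step 2): P = [2, 6];  Q = [1, 2]
  Insert 3 (step 3): P = [2, 3] / [6];  Q = [1, 2] / [3]
  Insert 4 (step 4): P = [2, 3, 4] / [6];  Q = [1, 2, 4] / [3]
  Insert 1 (step 5): P = [1, 3, 4] / [2] / [6];  Q = [1, 2, 4] / [3] / [5]
  Insert 5 (step 6): P = [1, 3, 4, 5] / [2] / [6];  Q = [1, 2, 4, 6] / [3] / [5]
Final shape: (4, 1, 1).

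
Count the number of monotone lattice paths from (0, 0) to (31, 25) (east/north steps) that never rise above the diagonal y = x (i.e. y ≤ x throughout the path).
Number of paths = 1219408876923237

By the reflection principle (André's argument), the number of monotone paths to (31, 25) with n ≤ m that never go above y = x is C(56, 31) − C(56, 32) = 5574440580220512 − 4355031703297275 = 1219408876923237.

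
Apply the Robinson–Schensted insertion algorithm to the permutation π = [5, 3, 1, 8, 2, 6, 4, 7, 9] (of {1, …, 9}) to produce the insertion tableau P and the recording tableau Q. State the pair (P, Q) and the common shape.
P = [1, 2, 4, 7, 9] / [3, 6] / [5, 8];  Q = [1, 4, 6, 8, 9] / [2, 5] / [3, 7];  common shape = (5, 2, 2)

Row-insert the values π_1, π_2, … into P one at a time, bumping the leftmost entry strictly greater than the inserted value down to the next row. The recording tableau Q records, in position (i, j), the step at which that cell was added to P.
  Insert 5 (step 1): P = [5];  Q = [1]
  Insert 3 (step 2): P = [3] / [5];  Q = [1] / [2]
  Insert 1 (step 3): P = [1] / [3] / [5];  Q = [1] / [2] / [3]
  Insert 8 (step 4): P = [1, 8] / [3] / [5];  Q = [1, 4] / [2] / [3]
  Insert 2 (step 5): P = [1, 2] / [3, 8] / [5];  Q = [1, 4] / [2, 5] / [3]
  Insert 6 (step 6): P = [1, 2, 6] / [3, 8] / [5];  Q = [1, 4, 6] / [2, 5] / [3]
  Insert 4 (step 7): P = [1, 2, 4] / [3, 6] / [5, 8];  Q = [1, 4, 6] / [2, 5] / [3, 7]
  Insert 7 (step 8): P = [1, 2, 4, 7] / [3, 6] / [5, 8];  Q = [1, 4, 6, 8] / [2, 5] / [3, 7]
  Insert 9 (step 9): P = [1, 2, 4, 7, 9] / [3, 6] / [5, 8];  Q = [1, 4, 6, 8, 9] / [2, 5] / [3, 7]
Final shape: (5, 2, 2).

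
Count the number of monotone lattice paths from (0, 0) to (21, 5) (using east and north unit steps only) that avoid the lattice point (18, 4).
Number of paths = 36520

Total paths from (0, 0) to (21, 5): C(26, 21) = 65780. Paths through (18, 4): (paths (0, 0) → (18, 4)) × (paths (18, 4) → (21, 5)) = C(22, 18) · C(4, 3) = 7315 · 4 = 29260. Avoidance count = 65780 − 29260 = 36520.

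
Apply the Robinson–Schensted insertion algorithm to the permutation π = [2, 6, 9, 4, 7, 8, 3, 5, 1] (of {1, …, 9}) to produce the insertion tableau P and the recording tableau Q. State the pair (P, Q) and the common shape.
P = [1, 3, 5, 8] / [2, 7] / [4, 9] / [6];  Q = [1, 2, 3, 6] / [4, 5] / [7, 8] / [9];  common shape = (4, 2, 2, 1)

Row-insert the values π_1, π_2, … into P one at a time, bumping the leftmost entry strictly greater than the inserted value down to the next row. The recording tableau Q records, in position (i, j), the step at which that cell was added to P.
  Insert 2 (step 1): P = [2];  Q = [1]
  Insert 6 (step 2): P = [2, 6];  Q = [1, 2]
  Insert 9 (step 3): P = [2, 6, 9];  Q = [1, 2, 3]
  Insert 4 (step 4): P = [2, 4, 9] / [6];  Q = [1, 2, 3] / [4]
  Insert 7 (step 5): P = [2, 4, 7] / [6, 9];  Q = [1, 2, 3] / [4, 5]
  Insert 8 (step 6): P = [2, 4, 7, 8] / [6, 9];  Q = [1, 2, 3, 6] / [4, 5]
  Insert 3 (step 7): P = [2, 3, 7, 8] / [4, 9] / [6];  Q = [1, 2, 3, 6] / [4, 5] / [7]
  Insert 5 (step 8): P = [2, 3, 5, 8] / [4, 7] / [6, 9];  Q = [1, 2, 3, 6] / [4, 5] / [7, 8]
  Insert 1 (step 9): P = [1, 3, 5, 8] / [2, 7] / [4, 9] / [6];  Q = [1, 2, 3, 6] / [4, 5] / [7, 8] / [9]
Final shape: (4, 2, 2, 1).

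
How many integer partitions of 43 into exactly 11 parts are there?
p(43, 11 parts) = 5708

Partitions of n into exactly k parts are in bijection with partitions of n − k into at most k parts (subtract 1 from each part). So p(43, exactly 11) = p(32, parts ≤ 11). Computing via the recurrence p(m, j) = p(m, j−1) + p(m−j, j) gives 5708.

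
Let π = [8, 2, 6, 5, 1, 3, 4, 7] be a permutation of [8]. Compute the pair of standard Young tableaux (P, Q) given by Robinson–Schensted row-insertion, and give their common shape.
P = [1, 3, 4, 7] / [2, 5] / [6] / [8];  Q = [1, 3, 7, 8] / [2, 6] / [4] / [5];  common shape = (4, 2, 1, 1)

Row-insert the values π_1, π_2, … into P one at a time, bumping the leftmost entry strictly greater than the inserted value down to the next row. The recording tableau Q records, in position (i, j), the step at which that cell was added to P.
  Insert 8 (step 1): P = [8];  Q = [1]
  Insert 2 (step 2): P = [2] / [8];  Q = [1] / [2]
  Insert 6 (step 3): P = [2, 6] / [8];  Q = [1, 3] / [2]
  Insert 5 (step 4): P = [2, 5] / [6] / [8];  Q = [1, 3] / [2] / [4]
  Insert 1 (step 5): P = [1, 5] / [2] / [6] / [8];  Q = [1, 3] / [2] / [4] / [5]
  Insert 3 (step 6): P = [1, 3] / [2, 5] / [6] / [8];  Q = [1, 3] / [2, 6] / [4] / [5]
  Insert 4 (step 7): P = [1, 3, 4] / [2, 5] / [6] / [8];  Q = [1, 3, 7] / [2, 6] / [4] / [5]
  Insert 7 (step 8): P = [1, 3, 4, 7] / [2, 5] / [6] / [8];  Q = [1, 3, 7, 8] / [2, 6] / [4] / [5]
Final shape: (4, 2, 1, 1).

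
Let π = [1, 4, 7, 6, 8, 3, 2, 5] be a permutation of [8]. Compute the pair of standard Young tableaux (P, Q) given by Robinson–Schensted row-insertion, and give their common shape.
P = [1, 2, 5, 8] / [3, 6] / [4] / [7];  Q = [1, 2, 3, 5] / [4, 8] / [6] / [7];  common shape = (4, 2, 1, 1)

Row-insert the values π_1, π_2, … into P one at a time, bumping the leftmost entry strictly greater than the inserted value down to the next row. The recording tableau Q records, in position (i, j), the step at which that cell was added to P.
  Insert 1 (step 1): P = [1];  Q = [1]
  Insert 4 (step 2): P = [1, 4];  Q = [1, 2]
  Insert 7 (step 3): P = [1, 4, 7];  Q = [1, 2, 3]
  Insert 6 (step 4): P = [1, 4, 6] / [7];  Q = [1, 2, 3] / [4]
  Insert 8 (step 5): P = [1, 4, 6, 8] / [7];  Q = [1, 2, 3, 5] / [4]
  Insert 3 (step 6): P = [1, 3, 6, 8] / [4] / [7];  Q = [1, 2, 3, 5] / [4] / [6]
  Insert 2 (step 7): P = [1, 2, 6, 8] / [3] / [4] / [7];  Q = [1, 2, 3, 5] / [4] / [6] / [7]
  Insert 5 (step 8): P = [1, 2, 5, 8] / [3, 6] / [4] / [7];  Q = [1, 2, 3, 5] / [4, 8] / [6] / [7]
Final shape: (4, 2, 1, 1).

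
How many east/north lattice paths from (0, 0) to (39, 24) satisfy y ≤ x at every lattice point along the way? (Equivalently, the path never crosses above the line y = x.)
Number of paths = 62662276367416530

By the reflection principle (André's argument), the number of monotone paths to (39, 24) with n ≤ m that never go above y = x is C(63, 39) − C(63, 40) = 156655690918541325 − 93993414551124795 = 62662276367416530.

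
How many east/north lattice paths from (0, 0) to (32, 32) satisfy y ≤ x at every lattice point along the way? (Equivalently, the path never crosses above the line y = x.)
Number of paths = 55534064877048198

By the reflection principle (André's argument), the number of monotone paths to (32, 32) with n ≤ m that never go above y = x is C(64, 32) − C(64, 33) = 1832624140942590534 − 1777090076065542336 = 55534064877048198.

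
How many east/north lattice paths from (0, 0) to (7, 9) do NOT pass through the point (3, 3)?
Number of paths = 7240

Total paths from (0, 0) to (7, 9): C(16, 7) = 11440. Paths through (3, 3): (paths (0, 0) → (3, 3)) × (paths (3, 3) → (7, 9)) = C(6, 3) · C(10, 4) = 20 · 210 = 4200. Avoidance count = 11440 − 4200 = 7240.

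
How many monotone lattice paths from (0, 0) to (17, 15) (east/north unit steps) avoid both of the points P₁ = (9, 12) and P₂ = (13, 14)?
Number of paths = 438977520

Inclusion–exclusion. Total paths: C(32, 17) = 565722720. Through P₁: C(21, 9)·C(11, 8) = 48498450. Through P₂: C(27, 13)·C(5, 4) = 100291500. Since P₁ is strictly southwest of P₂, a monotone path through both must visit P₁ then P₂; paths through both = C(21, 9)·C(6, 4)·C(5, 4) = 22044750. Avoid both = 565722720 − 48498450 − 100291500 + 22044750 = 438977520.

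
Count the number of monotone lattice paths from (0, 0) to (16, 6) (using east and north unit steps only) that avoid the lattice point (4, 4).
Number of paths = 68243

Total paths from (0, 0) to (16, 6): C(22, 16) = 74613. Paths through (4, 4): (paths (0, 0) → (4, 4)) × (paths (4, 4) → (16, 6)) = C(8, 4) · C(14, 12) = 70 · 91 = 6370. Avoidance count = 74613 − 6370 = 68243.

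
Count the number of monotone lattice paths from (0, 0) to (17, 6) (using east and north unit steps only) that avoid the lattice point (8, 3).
Number of paths = 64647

Total paths from (0, 0) to (17, 6): C(23, 17) = 100947. Paths through (8, 3): (paths (0, 0) → (8, 3)) × (paths (8, 3) → (17, 6)) = C(11, 8) · C(12, 9) = 165 · 220 = 36300. Avoidance count = 100947 − 36300 = 64647.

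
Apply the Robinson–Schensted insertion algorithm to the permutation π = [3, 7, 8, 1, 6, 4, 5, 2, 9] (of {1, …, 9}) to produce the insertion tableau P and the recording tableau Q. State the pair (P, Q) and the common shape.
P = [1, 2, 5, 9] / [3, 4, 8] / [6] / [7];  Q = [1, 2, 3, 9] / [4, 5, 7] / [6] / [8];  common shape = (4, 3, 1, 1)

Row-insert the values π_1, π_2, … into P one at a time, bumping the leftmost entry strictly greater than the inserted value down to the next row. The recording tableau Q records, in position (i, j), the step at which that cell was added to P.
  Insert 3 (step 1): P = [3];  Q = [1]
  Insert 7 (step 2): P = [3, 7];  Q = [1, 2]
  Insert 8 (step 3): P = [3, 7, 8];  Q = [1, 2, 3]
  Insert 1 (step 4): P = [1, 7, 8] / [3];  Q = [1, 2, 3] / [4]
  Insert 6 (step 5): P = [1, 6, 8] / [3, 7];  Q = [1, 2, 3] / [4, 5]
  Insert 4 (step 6): P = [1, 4, 8] / [3, 6] / [7];  Q = [1, 2, 3] / [4, 5] / [6]
  Insert 5 (step 7): P = [1, 4, 5] / [3, 6, 8] / [7];  Q = [1, 2, 3] / [4, 5, 7] / [6]
  Insert 2 (step 8): P = [1, 2, 5] / [3, 4, 8] / [6] / [7];  Q = [1, 2, 3] / [4, 5, 7] / [6] / [8]
  Insert 9 (step 9): P = [1, 2, 5, 9] / [3, 4, 8] / [6] / [7];  Q = [1, 2, 3, 9] / [4, 5, 7] / [6] / [8]
Final shape: (4, 3, 1, 1).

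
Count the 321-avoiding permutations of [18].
C_18 = 477638700

These 321-avoiding permutations are counted by the Catalan number C_n = (1/(n + 1)) · C(2n, n). For n = 18: C_18 = (1/19) · C(36, 18) = 9075135300/19 = 477638700.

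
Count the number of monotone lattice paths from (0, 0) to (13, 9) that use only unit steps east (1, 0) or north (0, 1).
Number of paths = 497420

A monotone lattice path from (0, 0) to (13, 9) consists of 13 east steps and 9 north steps in some order, so it is determined by which 13 of the 22 steps are east. The count is C(22, 13) = 497420.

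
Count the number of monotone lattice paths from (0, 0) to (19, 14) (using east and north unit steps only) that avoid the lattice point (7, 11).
Number of paths = 804329280

Total paths from (0, 0) to (19, 14): C(33, 19) = 818809200. Paths through (7, 11): (paths (0, 0) → (7, 11)) × (paths (7, 11) → (19, 14)) = C(18, 7) · C(15, 12) = 31824 · 455 = 14479920. Avoidance count = 818809200 − 14479920 = 804329280.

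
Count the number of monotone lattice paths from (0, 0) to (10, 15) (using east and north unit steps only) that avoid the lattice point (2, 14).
Number of paths = 3267680

Total paths from (0, 0) to (10, 15): C(25, 10) = 3268760. Paths through (2, 14): (paths (0, 0) → (2, 14)) × (paths (2, 14) → (10, 15)) = C(16, 2) · C(9, 8) = 120 · 9 = 1080. Avoidance count = 3268760 − 1080 = 3267680.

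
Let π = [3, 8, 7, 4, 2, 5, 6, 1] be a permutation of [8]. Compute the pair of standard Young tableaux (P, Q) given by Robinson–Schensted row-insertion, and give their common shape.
P = [1, 4, 5, 6] / [2] / [3] / [7] / [8];  Q = [1, 2, 6, 7] / [3] / [4] / [5] / [8];  common shape = (4, 1, 1, 1, 1)

Row-insert the values π_1, π_2, … into P one at a time, bumping the leftmost entry strictly greater than the inserted value down to the next row. The recording tableau Q records, in position (i, j), the step at which that cell was added to P.
  Insert 3 (step 1): P = [3];  Q = [1]
  Insert 8 (step 2): P = [3, 8];  Q = [1, 2]
  Insert 7 (step 3): P = [3, 7] / [8];  Q = [1, 2] / [3]
  Insert 4 (step 4): P = [3, 4] / [7] / [8];  Q = [1, 2] / [3] / [4]
  Insert 2 (step 5): P = [2, 4] / [3] / [7] / [8];  Q = [1, 2] / [3] / [4] / [5]
  Insert 5 (step 6): P = [2, 4, 5] / [3] / [7] / [8];  Q = [1, 2, 6] / [3] / [4] / [5]
  Insert 6 (step 7): P = [2, 4, 5, 6] / [3] / [7] / [8];  Q = [1, 2, 6, 7] / [3] / [4] / [5]
  Insert 1 (step 8): P = [1, 4, 5, 6] / [2] / [3] / [7] / [8];  Q = [1, 2, 6, 7] / [3] / [4] / [5] / [8]
Final shape: (4, 1, 1, 1, 1).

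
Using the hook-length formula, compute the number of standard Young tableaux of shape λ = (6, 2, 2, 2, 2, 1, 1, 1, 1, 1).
# SYT of shape (6, 2, 2, 2, 2, 1, 1, 1, 1, 1) = 2586584

Hook-length formula: f^λ = n! / Π hook(c), product over all cells c of the Young diagram. For λ = (6, 2, 2, 2, 2, 1, 1, 1, 1, 1), n = 19 boxes. Hook lengths by row (left-to-right, top-to-bottom): [15, 9, 4, 3, 2, 1]; [10, 4]; [9, 3]; [8, 2]; [7, 1]; [5]; [4]; [3]; [2]; [1]. Product of hooks = 47029248000. So f^λ = 19! / 47029248000 = 121645100408832000 / 47029248000 = 2586584.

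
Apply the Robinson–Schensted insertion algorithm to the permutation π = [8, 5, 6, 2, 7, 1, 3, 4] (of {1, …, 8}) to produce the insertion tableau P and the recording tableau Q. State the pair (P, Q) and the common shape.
P = [1, 3, 4] / [2, 6, 7] / [5] / [8];  Q = [1, 3, 5] / [2, 7, 8] / [4] / [6];  common shape = (3, 3, 1, 1)

Row-insert the values π_1, π_2, … into P one at a time, bumping the leftmost entry strictly greater than the inserted value down to the next row. The recording tableau Q records, in position (i, j), the step at which that cell was added to P.
  Insert 8 (step 1): P = [8];  Q = [1]
  Insert 5 (step 2): P = [5] / [8];  Q = [1] / [2]
  Insert 6 (step 3): P = [5, 6] / [8];  Q = [1, 3] / [2]
  Insert 2 (step 4): P = [2, 6] / [5] / [8];  Q = [1, 3] / [2] / [4]
  Insert 7 (step 5): P = [2, 6, 7] / [5] / [8];  Q = [1, 3, 5] / [2] / [4]
  Insert 1 (step 6): P = [1, 6, 7] / [2] / [5] / [8];  Q = [1, 3, 5] / [2] / [4] / [6]
  Insert 3 (step 7): P = [1, 3, 7] / [2, 6] / [5] / [8];  Q = [1, 3, 5] / [2, 7] / [4] / [6]
  Insert 4 (step 8): P = [1, 3, 4] / [2, 6, 7] / [5] / [8];  Q = [1, 3, 5] / [2, 7, 8] / [4] / [6]
Final shape: (3, 3, 1, 1).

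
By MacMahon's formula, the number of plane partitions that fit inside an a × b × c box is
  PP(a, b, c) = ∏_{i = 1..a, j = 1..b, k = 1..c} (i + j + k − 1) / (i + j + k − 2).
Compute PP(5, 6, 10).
PP(5, 6, 10) = 559611782036736

Evaluate the triple product over i = 1..5, j = 1..6, k = 1..10. The factors are (2/1) · (3/2) · (4/3) · (5/4) · (6/5) · (7/6) · (8/7) · (9/8) · … (300 factors total). The numerators and denominators telescope so the product is an integer; carrying out the multiplication exactly gives PP(5, 6, 10) = 559611782036736.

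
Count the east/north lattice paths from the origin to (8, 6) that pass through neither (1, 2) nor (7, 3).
Number of paths = 1617

Inclusion–exclusion. Total paths: C(14, 8) = 3003. Through P₁: C(3, 1)·C(11, 7) = 990. Through P₂: C(10, 7)·C(4, 1) = 480. Since P₁ is strictly southwest of P₂, a monotone path through both must visit P₁ then P₂; paths through both = C(3, 1)·C(7, 6)·C(4, 1) = 84. Avoid both = 3003 − 990 − 480 + 84 = 1617.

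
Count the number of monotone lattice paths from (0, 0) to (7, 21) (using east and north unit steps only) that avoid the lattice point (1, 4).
Number of paths = 679305

Total paths from (0, 0) to (7, 21): C(28, 7) = 1184040. Paths through (1, 4): (paths (0, 0) → (1, 4)) × (paths (1, 4) → (7, 21)) = C(5, 1) · C(23, 6) = 5 · 100947 = 504735. Avoidance count = 1184040 − 504735 = 679305.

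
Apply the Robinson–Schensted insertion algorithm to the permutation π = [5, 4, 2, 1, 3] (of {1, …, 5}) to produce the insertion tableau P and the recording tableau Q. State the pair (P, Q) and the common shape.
P = [1, 3] / [2] / [4] / [5];  Q = [1, 5] / [2] / [3] / [4];  common shape = (2, 1, 1, 1)

Row-insert the values π_1, π_2, … into P one at a time, bumping the leftmost entry strictly greater than the inserted value down to the next row. The recording tableau Q records, in position (i, j), the step at which that cell was added to P.
  Insert 5 (step 1): P = [5];  Q = [1]
  Insert 4 (step 2): P = [4] / [5];  Q = [1] / [2]
  Insert 2 (step 3): P = [2] / [4] / [5];  Q = [1] / [2] / [3]
  Insert 1 (step 4): P = [1] / [2] / [4] / [5];  Q = [1] / [2] / [3] / [4]
  Insert 3 (step 5): P = [1, 3] / [2] / [4] / [5];  Q = [1, 5] / [2] / [3] / [4]
Final shape: (2, 1, 1, 1).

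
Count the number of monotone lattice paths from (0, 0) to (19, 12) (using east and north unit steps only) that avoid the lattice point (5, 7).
Number of paths = 131911149

Total paths from (0, 0) to (19, 12): C(31, 19) = 141120525. Paths through (5, 7): (paths (0, 0) → (5, 7)) × (paths (5, 7) → (19, 12)) = C(12, 5) · C(19, 14) = 792 · 11628 = 9209376. Avoidance count = 141120525 − 9209376 = 131911149.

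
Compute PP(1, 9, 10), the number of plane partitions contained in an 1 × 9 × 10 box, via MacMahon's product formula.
PP(1, 9, 10) = 92378

Evaluate the triple product over i = 1..1, j = 1..9, k = 1..10. The factors are (2/1) · (3/2) · (4/3) · (5/4) · (6/5) · (7/6) · (8/7) · (9/8) · … (90 factors total). The numerators and denominators telescope so the product is an integer; carrying out the multiplication exactly gives PP(1, 9, 10) = 92378.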